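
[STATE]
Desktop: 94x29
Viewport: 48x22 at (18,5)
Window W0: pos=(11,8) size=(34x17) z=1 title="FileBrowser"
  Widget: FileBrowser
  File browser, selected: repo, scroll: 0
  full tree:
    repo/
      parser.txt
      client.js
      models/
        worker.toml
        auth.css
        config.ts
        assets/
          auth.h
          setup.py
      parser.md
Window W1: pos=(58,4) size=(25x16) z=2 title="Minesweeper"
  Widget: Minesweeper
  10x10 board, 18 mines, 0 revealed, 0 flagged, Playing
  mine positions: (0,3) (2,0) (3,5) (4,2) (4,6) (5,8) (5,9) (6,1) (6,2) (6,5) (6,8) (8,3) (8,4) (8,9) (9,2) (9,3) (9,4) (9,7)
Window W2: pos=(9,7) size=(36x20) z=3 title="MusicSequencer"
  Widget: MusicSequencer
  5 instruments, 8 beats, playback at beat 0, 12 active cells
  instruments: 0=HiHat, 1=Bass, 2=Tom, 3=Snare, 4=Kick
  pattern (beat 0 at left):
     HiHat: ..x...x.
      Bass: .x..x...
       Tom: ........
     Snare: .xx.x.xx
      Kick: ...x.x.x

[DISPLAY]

                                        ┃ Minesw
                                        ┠───────
━━━━━━━━━━━━━━━━━━━━━━━━━━┓             ┃■■■■■■■
quencer                   ┃             ┃■■■■■■■
──────────────────────────┨             ┃■■■■■■■
234567                    ┃             ┃■■■■■■■
█···█·                    ┃             ┃■■■■■■■
··█···                    ┃             ┃■■■■■■■
······                    ┃             ┃■■■■■■■
█·█·██                    ┃             ┃■■■■■■■
·█·█·█                    ┃             ┃■■■■■■■
                          ┃             ┃■■■■■■■
                          ┃             ┃       
                          ┃             ┃       
                          ┃             ┗━━━━━━━
                          ┃                     
                          ┃                     
                          ┃                     
                          ┃                     
                          ┃                     
                          ┃                     
━━━━━━━━━━━━━━━━━━━━━━━━━━┛                     


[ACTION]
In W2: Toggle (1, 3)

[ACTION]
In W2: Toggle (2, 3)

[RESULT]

                                        ┃ Minesw
                                        ┠───────
━━━━━━━━━━━━━━━━━━━━━━━━━━┓             ┃■■■■■■■
quencer                   ┃             ┃■■■■■■■
──────────────────────────┨             ┃■■■■■■■
234567                    ┃             ┃■■■■■■■
█···█·                    ┃             ┃■■■■■■■
·██···                    ┃             ┃■■■■■■■
·█····                    ┃             ┃■■■■■■■
█·█·██                    ┃             ┃■■■■■■■
·█·█·█                    ┃             ┃■■■■■■■
                          ┃             ┃■■■■■■■
                          ┃             ┃       
                          ┃             ┃       
                          ┃             ┗━━━━━━━
                          ┃                     
                          ┃                     
                          ┃                     
                          ┃                     
                          ┃                     
                          ┃                     
━━━━━━━━━━━━━━━━━━━━━━━━━━┛                     


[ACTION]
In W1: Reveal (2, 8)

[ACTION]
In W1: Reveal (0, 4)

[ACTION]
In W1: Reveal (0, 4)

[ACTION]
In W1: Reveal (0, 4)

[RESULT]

                                        ┃ Minesw
                                        ┠───────
━━━━━━━━━━━━━━━━━━━━━━━━━━┓             ┃■■■■1  
quencer                   ┃             ┃■■■■1  
──────────────────────────┨             ┃■■■■111
234567                    ┃             ┃■■■■■■2
█···█·                    ┃             ┃■■■■■■■
·██···                    ┃             ┃■■■■■■■
·█····                    ┃             ┃■■■■■■■
█·█·██                    ┃             ┃■■■■■■■
·█·█·█                    ┃             ┃■■■■■■■
                          ┃             ┃■■■■■■■
                          ┃             ┃       
                          ┃             ┃       
                          ┃             ┗━━━━━━━
                          ┃                     
                          ┃                     
                          ┃                     
                          ┃                     
                          ┃                     
                          ┃                     
━━━━━━━━━━━━━━━━━━━━━━━━━━┛                     


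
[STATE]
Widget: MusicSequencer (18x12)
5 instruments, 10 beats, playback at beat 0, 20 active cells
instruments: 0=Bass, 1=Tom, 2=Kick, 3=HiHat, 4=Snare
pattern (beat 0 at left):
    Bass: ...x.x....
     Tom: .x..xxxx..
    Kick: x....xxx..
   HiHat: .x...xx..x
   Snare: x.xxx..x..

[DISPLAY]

      ▼123456789  
  Bass···█·█····  
   Tom·█··████··  
  Kick█····███··  
 HiHat·█···██··█  
 Snare█·███··█··  
                  
                  
                  
                  
                  
                  


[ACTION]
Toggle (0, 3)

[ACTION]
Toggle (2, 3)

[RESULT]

      ▼123456789  
  Bass·····█····  
   Tom·█··████··  
  Kick█··█·███··  
 HiHat·█···██··█  
 Snare█·███··█··  
                  
                  
                  
                  
                  
                  


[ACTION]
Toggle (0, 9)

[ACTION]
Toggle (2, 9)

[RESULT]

      ▼123456789  
  Bass·····█···█  
   Tom·█··████··  
  Kick█··█·███·█  
 HiHat·█···██··█  
 Snare█·███··█··  
                  
                  
                  
                  
                  
                  


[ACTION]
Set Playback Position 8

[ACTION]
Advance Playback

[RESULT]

      012345678▼  
  Bass·····█···█  
   Tom·█··████··  
  Kick█··█·███·█  
 HiHat·█···██··█  
 Snare█·███··█··  
                  
                  
                  
                  
                  
                  


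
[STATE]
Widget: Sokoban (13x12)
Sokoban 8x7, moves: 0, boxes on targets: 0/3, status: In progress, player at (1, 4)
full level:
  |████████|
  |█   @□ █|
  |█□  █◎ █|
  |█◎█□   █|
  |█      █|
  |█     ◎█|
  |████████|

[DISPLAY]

████████     
█   @□ █     
█□  █◎ █     
█◎█□   █     
█      █     
█     ◎█     
████████     
Moves: 0  0/3
             
             
             
             


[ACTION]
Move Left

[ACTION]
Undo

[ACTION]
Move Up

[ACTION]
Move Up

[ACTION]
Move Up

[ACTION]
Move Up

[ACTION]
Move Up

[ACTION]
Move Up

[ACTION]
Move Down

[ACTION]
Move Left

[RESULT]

████████     
█  @ □ █     
█□  █◎ █     
█◎█□   █     
█      █     
█     ◎█     
████████     
Moves: 1  0/3
             
             
             
             


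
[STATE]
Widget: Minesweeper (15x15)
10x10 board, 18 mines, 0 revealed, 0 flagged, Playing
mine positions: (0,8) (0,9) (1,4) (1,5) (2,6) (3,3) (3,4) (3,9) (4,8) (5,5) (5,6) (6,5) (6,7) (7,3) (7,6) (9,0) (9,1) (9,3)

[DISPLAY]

■■■■■■■■■■     
■■■■■■■■■■     
■■■■■■■■■■     
■■■■■■■■■■     
■■■■■■■■■■     
■■■■■■■■■■     
■■■■■■■■■■     
■■■■■■■■■■     
■■■■■■■■■■     
■■■■■■■■■■     
               
               
               
               
               


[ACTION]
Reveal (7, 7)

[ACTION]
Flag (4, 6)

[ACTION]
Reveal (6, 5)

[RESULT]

■■■■■■■■✹✹     
■■■■✹✹■■■■     
■■■■■■✹■■■     
■■■✹✹■■■■✹     
■■■■■■⚑■✹■     
■■■■■✹✹■■■     
■■■■■✹■✹■■     
■■■✹■■✹2■■     
■■■■■■■■■■     
✹✹■✹■■■■■■     
               
               
               
               
               


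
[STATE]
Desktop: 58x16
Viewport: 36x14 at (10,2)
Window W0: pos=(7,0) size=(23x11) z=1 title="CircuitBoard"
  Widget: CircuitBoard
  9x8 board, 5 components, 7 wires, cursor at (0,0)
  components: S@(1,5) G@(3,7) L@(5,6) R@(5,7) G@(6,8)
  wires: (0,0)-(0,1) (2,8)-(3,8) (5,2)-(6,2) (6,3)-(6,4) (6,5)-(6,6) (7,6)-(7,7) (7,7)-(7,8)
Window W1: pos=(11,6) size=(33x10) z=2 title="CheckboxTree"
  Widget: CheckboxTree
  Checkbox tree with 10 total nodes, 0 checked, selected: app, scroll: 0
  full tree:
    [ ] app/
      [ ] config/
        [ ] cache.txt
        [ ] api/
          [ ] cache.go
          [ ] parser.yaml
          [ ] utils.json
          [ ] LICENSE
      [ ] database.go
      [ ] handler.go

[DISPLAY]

───────────────────┨                
 0 1 2 3 4 5 6 7 8 ┃                
 [.]─ ·            ┃                
                   ┃                
 ┏━━━━━━━━━━━━━━━━━━━━━━━━━━━━━━━┓  
 ┃ CheckboxTree                  ┃  
 ┠───────────────────────────────┨  
 ┃>[ ] app/                      ┃  
━┃   [ ] config/                 ┃  
 ┃     [ ] cache.txt             ┃  
 ┃     [ ] api/                  ┃  
 ┃       [ ] cache.go            ┃  
 ┃       [ ] parser.yaml         ┃  
 ┗━━━━━━━━━━━━━━━━━━━━━━━━━━━━━━━┛  


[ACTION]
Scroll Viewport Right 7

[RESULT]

────────────┨                       
3 4 5 6 7 8 ┃                       
            ┃                       
            ┃                       
━━━━━━━━━━━━━━━━━━━━━━━━━━┓         
kboxTree                  ┃         
──────────────────────────┨         
app/                      ┃         
] config/                 ┃         
[ ] cache.txt             ┃         
[ ] api/                  ┃         
  [ ] cache.go            ┃         
  [ ] parser.yaml         ┃         
━━━━━━━━━━━━━━━━━━━━━━━━━━┛         


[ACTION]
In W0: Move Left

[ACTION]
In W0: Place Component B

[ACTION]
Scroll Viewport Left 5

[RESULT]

─────────────────┨                  
 1 2 3 4 5 6 7 8 ┃                  
B]─ ·            ┃                  
                 ┃                  
━━━━━━━━━━━━━━━━━━━━━━━━━━━━━━━┓    
 CheckboxTree                  ┃    
───────────────────────────────┨    
>[ ] app/                      ┃    
   [ ] config/                 ┃    
     [ ] cache.txt             ┃    
     [ ] api/                  ┃    
       [ ] cache.go            ┃    
       [ ] parser.yaml         ┃    
━━━━━━━━━━━━━━━━━━━━━━━━━━━━━━━┛    


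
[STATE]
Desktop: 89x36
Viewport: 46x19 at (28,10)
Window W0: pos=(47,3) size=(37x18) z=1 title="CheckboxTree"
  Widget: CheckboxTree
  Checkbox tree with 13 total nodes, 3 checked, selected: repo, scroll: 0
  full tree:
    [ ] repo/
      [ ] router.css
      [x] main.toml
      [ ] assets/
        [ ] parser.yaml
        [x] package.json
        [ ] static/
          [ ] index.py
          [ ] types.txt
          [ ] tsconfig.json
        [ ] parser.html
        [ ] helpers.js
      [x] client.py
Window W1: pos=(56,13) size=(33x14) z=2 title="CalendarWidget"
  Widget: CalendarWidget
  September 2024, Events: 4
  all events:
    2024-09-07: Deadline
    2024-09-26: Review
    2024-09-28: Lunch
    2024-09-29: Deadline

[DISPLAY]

                   ┃     [ ] parser.yaml      
                   ┃     [x] package.json     
                   ┃     [ ] static/          
                   ┃       [┏━━━━━━━━━━━━━━━━━
                   ┃       [┃ CalendarWidget  
                   ┃       [┠─────────────────
                   ┃     [ ]┃         Septembe
                   ┃     [ ]┃Mo Tu We Th Fr Sa
                   ┃   [x] c┃                 
                   ┃        ┃ 2  3  4  5  6  7
                   ┗━━━━━━━━┃ 9 10 11 12 13 14
                            ┃16 17 18 19 20 21
                            ┃23 24 25 26* 27 2
                            ┃30               
                            ┃                 
                            ┃                 
                            ┗━━━━━━━━━━━━━━━━━
                                              
                                              


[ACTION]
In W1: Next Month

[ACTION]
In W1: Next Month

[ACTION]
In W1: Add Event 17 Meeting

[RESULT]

                   ┃     [ ] parser.yaml      
                   ┃     [x] package.json     
                   ┃     [ ] static/          
                   ┃       [┏━━━━━━━━━━━━━━━━━
                   ┃       [┃ CalendarWidget  
                   ┃       [┠─────────────────
                   ┃     [ ]┃         November
                   ┃     [ ]┃Mo Tu We Th Fr Sa
                   ┃   [x] c┃             1  2
                   ┃        ┃ 4  5  6  7  8  9
                   ┗━━━━━━━━┃11 12 13 14 15 16
                            ┃18 19 20 21 22 23
                            ┃25 26 27 28 29 30
                            ┃                 
                            ┃                 
                            ┃                 
                            ┗━━━━━━━━━━━━━━━━━
                                              
                                              


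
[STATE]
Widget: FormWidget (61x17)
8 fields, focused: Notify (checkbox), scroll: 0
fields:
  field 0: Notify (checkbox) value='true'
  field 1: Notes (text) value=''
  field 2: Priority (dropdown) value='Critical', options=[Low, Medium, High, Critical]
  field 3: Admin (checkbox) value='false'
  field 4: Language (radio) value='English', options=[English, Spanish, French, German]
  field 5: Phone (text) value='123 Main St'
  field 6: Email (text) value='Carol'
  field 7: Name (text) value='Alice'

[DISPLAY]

> Notify:     [x]                                            
  Notes:      [                                             ]
  Priority:   [Critical                                    ▼]
  Admin:      [ ]                                            
  Language:   (●) English  ( ) Spanish  ( ) French  ( ) Germa
  Phone:      [123 Main St                                  ]
  Email:      [Carol                                        ]
  Name:       [Alice                                        ]
                                                             
                                                             
                                                             
                                                             
                                                             
                                                             
                                                             
                                                             
                                                             


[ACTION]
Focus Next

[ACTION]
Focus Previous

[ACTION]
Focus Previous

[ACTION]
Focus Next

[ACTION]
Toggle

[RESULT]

> Notify:     [ ]                                            
  Notes:      [                                             ]
  Priority:   [Critical                                    ▼]
  Admin:      [ ]                                            
  Language:   (●) English  ( ) Spanish  ( ) French  ( ) Germa
  Phone:      [123 Main St                                  ]
  Email:      [Carol                                        ]
  Name:       [Alice                                        ]
                                                             
                                                             
                                                             
                                                             
                                                             
                                                             
                                                             
                                                             
                                                             


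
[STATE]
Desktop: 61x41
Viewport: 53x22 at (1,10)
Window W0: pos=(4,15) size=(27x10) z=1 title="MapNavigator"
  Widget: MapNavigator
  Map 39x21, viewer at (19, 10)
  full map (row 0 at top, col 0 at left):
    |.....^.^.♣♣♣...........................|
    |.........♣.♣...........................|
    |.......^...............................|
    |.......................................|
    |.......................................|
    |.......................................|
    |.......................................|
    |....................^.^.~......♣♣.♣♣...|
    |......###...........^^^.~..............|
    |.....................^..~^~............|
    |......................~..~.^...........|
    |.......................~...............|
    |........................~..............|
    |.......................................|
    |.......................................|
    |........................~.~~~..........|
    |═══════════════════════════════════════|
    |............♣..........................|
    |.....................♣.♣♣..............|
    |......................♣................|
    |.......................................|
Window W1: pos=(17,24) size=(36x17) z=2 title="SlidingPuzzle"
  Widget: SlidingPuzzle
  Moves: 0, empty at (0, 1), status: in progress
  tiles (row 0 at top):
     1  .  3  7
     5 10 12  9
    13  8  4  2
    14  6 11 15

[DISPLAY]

                                                     
                                                     
                                                     
                                                     
                                                     
   ┏━━━━━━━━━━━━━━━━━━━━━━━━━┓                       
   ┃ MapNavigator            ┃                       
   ┠─────────────────────────┨                       
   ┃.............^.^.~......♣┃                       
   ┃##...........^^^.~.......┃                       
   ┃..............^..~^~.....┃                       
   ┃............@..~..~.^....┃                       
   ┃................~........┃                       
   ┃.................~.......┃                       
   ┗━━━━━━━━━━━━┏━━━━━━━━━━━━━━━━━━━━━━━━━━━━━━━━━━┓ 
                ┃ SlidingPuzzle                    ┃ 
                ┠──────────────────────────────────┨ 
                ┃┌────┬────┬────┬────┐             ┃ 
                ┃│  1 │    │  3 │  7 │             ┃ 
                ┃├────┼────┼────┼────┤             ┃ 
                ┃│  5 │ 10 │ 12 │  9 │             ┃ 
                ┃├────┼────┼────┼────┤             ┃ 


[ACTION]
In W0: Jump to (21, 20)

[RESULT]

                                                     
                                                     
                                                     
                                                     
                                                     
   ┏━━━━━━━━━━━━━━━━━━━━━━━━━┓                       
   ┃ MapNavigator            ┃                       
   ┠─────────────────────────┨                       
   ┃...♣.....................┃                       
   ┃............♣.♣♣.........┃                       
   ┃.............♣...........┃                       
   ┃............@............┃                       
   ┃                         ┃                       
   ┃                         ┃                       
   ┗━━━━━━━━━━━━┏━━━━━━━━━━━━━━━━━━━━━━━━━━━━━━━━━━┓ 
                ┃ SlidingPuzzle                    ┃ 
                ┠──────────────────────────────────┨ 
                ┃┌────┬────┬────┬────┐             ┃ 
                ┃│  1 │    │  3 │  7 │             ┃ 
                ┃├────┼────┼────┼────┤             ┃ 
                ┃│  5 │ 10 │ 12 │  9 │             ┃ 
                ┃├────┼────┼────┼────┤             ┃ 


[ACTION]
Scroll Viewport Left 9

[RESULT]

                                                     
                                                     
                                                     
                                                     
                                                     
    ┏━━━━━━━━━━━━━━━━━━━━━━━━━┓                      
    ┃ MapNavigator            ┃                      
    ┠─────────────────────────┨                      
    ┃...♣.....................┃                      
    ┃............♣.♣♣.........┃                      
    ┃.............♣...........┃                      
    ┃............@............┃                      
    ┃                         ┃                      
    ┃                         ┃                      
    ┗━━━━━━━━━━━━┏━━━━━━━━━━━━━━━━━━━━━━━━━━━━━━━━━━┓
                 ┃ SlidingPuzzle                    ┃
                 ┠──────────────────────────────────┨
                 ┃┌────┬────┬────┬────┐             ┃
                 ┃│  1 │    │  3 │  7 │             ┃
                 ┃├────┼────┼────┼────┤             ┃
                 ┃│  5 │ 10 │ 12 │  9 │             ┃
                 ┃├────┼────┼────┼────┤             ┃


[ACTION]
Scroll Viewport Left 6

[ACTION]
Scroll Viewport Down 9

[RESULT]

    ┃............♣.♣♣.........┃                      
    ┃.............♣...........┃                      
    ┃............@............┃                      
    ┃                         ┃                      
    ┃                         ┃                      
    ┗━━━━━━━━━━━━┏━━━━━━━━━━━━━━━━━━━━━━━━━━━━━━━━━━┓
                 ┃ SlidingPuzzle                    ┃
                 ┠──────────────────────────────────┨
                 ┃┌────┬────┬────┬────┐             ┃
                 ┃│  1 │    │  3 │  7 │             ┃
                 ┃├────┼────┼────┼────┤             ┃
                 ┃│  5 │ 10 │ 12 │  9 │             ┃
                 ┃├────┼────┼────┼────┤             ┃
                 ┃│ 13 │  8 │  4 │  2 │             ┃
                 ┃├────┼────┼────┼────┤             ┃
                 ┃│ 14 │  6 │ 11 │ 15 │             ┃
                 ┃└────┴────┴────┴────┘             ┃
                 ┃Moves: 0                          ┃
                 ┃                                  ┃
                 ┃                                  ┃
                 ┃                                  ┃
                 ┗━━━━━━━━━━━━━━━━━━━━━━━━━━━━━━━━━━┛


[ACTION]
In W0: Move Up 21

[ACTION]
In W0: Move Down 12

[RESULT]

    ┃.............~..~.^......┃                      
    ┃..............~..........┃                      
    ┃............@..~.........┃                      
    ┃.........................┃                      
    ┃.........................┃                      
    ┗━━━━━━━━━━━━┏━━━━━━━━━━━━━━━━━━━━━━━━━━━━━━━━━━┓
                 ┃ SlidingPuzzle                    ┃
                 ┠──────────────────────────────────┨
                 ┃┌────┬────┬────┬────┐             ┃
                 ┃│  1 │    │  3 │  7 │             ┃
                 ┃├────┼────┼────┼────┤             ┃
                 ┃│  5 │ 10 │ 12 │  9 │             ┃
                 ┃├────┼────┼────┼────┤             ┃
                 ┃│ 13 │  8 │  4 │  2 │             ┃
                 ┃├────┼────┼────┼────┤             ┃
                 ┃│ 14 │  6 │ 11 │ 15 │             ┃
                 ┃└────┴────┴────┴────┘             ┃
                 ┃Moves: 0                          ┃
                 ┃                                  ┃
                 ┃                                  ┃
                 ┃                                  ┃
                 ┗━━━━━━━━━━━━━━━━━━━━━━━━━━━━━━━━━━┛


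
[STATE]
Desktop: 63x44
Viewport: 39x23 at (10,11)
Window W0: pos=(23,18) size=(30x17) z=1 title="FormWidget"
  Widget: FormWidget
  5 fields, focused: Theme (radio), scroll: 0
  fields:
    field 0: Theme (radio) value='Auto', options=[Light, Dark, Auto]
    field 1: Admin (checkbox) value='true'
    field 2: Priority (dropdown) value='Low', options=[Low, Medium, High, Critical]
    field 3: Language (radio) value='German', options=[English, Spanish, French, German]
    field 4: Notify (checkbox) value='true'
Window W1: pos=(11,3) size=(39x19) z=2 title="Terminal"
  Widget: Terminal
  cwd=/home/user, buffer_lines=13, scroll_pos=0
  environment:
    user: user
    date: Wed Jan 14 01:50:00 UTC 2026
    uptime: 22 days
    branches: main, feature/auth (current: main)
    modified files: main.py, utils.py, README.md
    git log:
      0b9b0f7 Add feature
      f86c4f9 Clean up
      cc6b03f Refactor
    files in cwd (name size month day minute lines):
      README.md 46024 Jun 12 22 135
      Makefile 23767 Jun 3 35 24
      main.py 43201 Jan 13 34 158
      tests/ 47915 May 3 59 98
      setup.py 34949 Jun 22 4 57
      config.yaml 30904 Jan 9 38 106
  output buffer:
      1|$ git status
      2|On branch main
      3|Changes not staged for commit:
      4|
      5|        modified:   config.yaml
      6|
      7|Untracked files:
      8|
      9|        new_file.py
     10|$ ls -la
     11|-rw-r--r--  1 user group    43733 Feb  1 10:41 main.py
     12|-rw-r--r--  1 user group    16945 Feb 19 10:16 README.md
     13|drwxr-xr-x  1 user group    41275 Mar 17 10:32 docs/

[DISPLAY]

 ┃                                     
 ┃Untracked files:                     
 ┃                                     
 ┃        new_file.py                  
 ┃$ ls -la                             
 ┃-rw-r--r--  1 user group    43733 Feb
 ┃-rw-r--r--  1 user group    16945 Feb
 ┃drwxr-xr-x  1 user group    41275 Mar
 ┃$ █                                  
 ┃                                     
 ┗━━━━━━━━━━━━━━━━━━━━━━━━━━━━━━━━━━━━━
             ┃  Admin:      [x]        
             ┃  Priority:   [Low       
             ┃  Language:   ( ) English
             ┃  Notify:     [x]        
             ┃                         
             ┃                         
             ┃                         
             ┃                         
             ┃                         
             ┃                         
             ┃                         
             ┃                         


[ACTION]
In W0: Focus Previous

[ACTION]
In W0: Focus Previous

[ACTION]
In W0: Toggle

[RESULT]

 ┃                                     
 ┃Untracked files:                     
 ┃                                     
 ┃        new_file.py                  
 ┃$ ls -la                             
 ┃-rw-r--r--  1 user group    43733 Feb
 ┃-rw-r--r--  1 user group    16945 Feb
 ┃drwxr-xr-x  1 user group    41275 Mar
 ┃$ █                                  
 ┃                                     
 ┗━━━━━━━━━━━━━━━━━━━━━━━━━━━━━━━━━━━━━
             ┃  Admin:      [x]        
             ┃  Priority:   [Low       
             ┃> Language:   ( ) English
             ┃  Notify:     [x]        
             ┃                         
             ┃                         
             ┃                         
             ┃                         
             ┃                         
             ┃                         
             ┃                         
             ┃                         


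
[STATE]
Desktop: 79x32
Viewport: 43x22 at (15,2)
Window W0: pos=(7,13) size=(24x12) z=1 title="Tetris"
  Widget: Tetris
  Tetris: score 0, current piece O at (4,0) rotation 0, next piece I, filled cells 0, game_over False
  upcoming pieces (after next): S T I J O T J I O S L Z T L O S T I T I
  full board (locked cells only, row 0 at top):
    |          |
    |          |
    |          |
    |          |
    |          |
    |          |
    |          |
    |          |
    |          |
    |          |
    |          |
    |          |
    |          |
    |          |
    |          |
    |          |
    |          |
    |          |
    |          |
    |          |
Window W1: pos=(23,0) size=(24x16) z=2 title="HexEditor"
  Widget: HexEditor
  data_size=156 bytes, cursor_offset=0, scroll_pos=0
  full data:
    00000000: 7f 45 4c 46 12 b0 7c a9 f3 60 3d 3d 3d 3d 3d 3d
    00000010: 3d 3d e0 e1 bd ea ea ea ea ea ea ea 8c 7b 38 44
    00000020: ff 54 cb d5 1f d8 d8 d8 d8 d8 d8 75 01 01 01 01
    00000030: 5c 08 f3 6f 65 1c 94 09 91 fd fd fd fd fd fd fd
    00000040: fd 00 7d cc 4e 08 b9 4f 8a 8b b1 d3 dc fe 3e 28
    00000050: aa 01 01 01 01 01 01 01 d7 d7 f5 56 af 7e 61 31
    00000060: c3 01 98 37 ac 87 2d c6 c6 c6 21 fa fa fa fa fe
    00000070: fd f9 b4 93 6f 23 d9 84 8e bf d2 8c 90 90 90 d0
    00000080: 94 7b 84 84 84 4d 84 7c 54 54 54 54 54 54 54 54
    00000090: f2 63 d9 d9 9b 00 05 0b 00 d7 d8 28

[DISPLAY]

        ┠──────────────────────┨           
        ┃00000000  7F 45 4c 46 ┃           
        ┃00000010  3d 3d e0 e1 ┃           
        ┃00000020  ff 54 cb d5 ┃           
        ┃00000030  5c 08 f3 6f ┃           
        ┃00000040  fd 00 7d cc ┃           
        ┃00000050  aa 01 01 01 ┃           
        ┃00000060  c3 01 98 37 ┃           
        ┃00000070  fd f9 b4 93 ┃           
        ┃00000080  94 7b 84 84 ┃           
        ┃00000090  f2 63 d9 d9 ┃           
━━━━━━━━┃                      ┃           
        ┃                      ┃           
────────┗━━━━━━━━━━━━━━━━━━━━━━┛           
   │Next:      ┃                           
   │████       ┃                           
   │           ┃                           
   │           ┃                           
   │           ┃                           
   │           ┃                           
   │Score:     ┃                           
   │0          ┃                           


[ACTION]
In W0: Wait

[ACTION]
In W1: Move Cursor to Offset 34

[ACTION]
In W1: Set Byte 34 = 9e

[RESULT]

        ┠──────────────────────┨           
        ┃00000000  7f 45 4c 46 ┃           
        ┃00000010  3d 3d e0 e1 ┃           
        ┃00000020  ff 54 9E d5 ┃           
        ┃00000030  5c 08 f3 6f ┃           
        ┃00000040  fd 00 7d cc ┃           
        ┃00000050  aa 01 01 01 ┃           
        ┃00000060  c3 01 98 37 ┃           
        ┃00000070  fd f9 b4 93 ┃           
        ┃00000080  94 7b 84 84 ┃           
        ┃00000090  f2 63 d9 d9 ┃           
━━━━━━━━┃                      ┃           
        ┃                      ┃           
────────┗━━━━━━━━━━━━━━━━━━━━━━┛           
   │Next:      ┃                           
   │████       ┃                           
   │           ┃                           
   │           ┃                           
   │           ┃                           
   │           ┃                           
   │Score:     ┃                           
   │0          ┃                           


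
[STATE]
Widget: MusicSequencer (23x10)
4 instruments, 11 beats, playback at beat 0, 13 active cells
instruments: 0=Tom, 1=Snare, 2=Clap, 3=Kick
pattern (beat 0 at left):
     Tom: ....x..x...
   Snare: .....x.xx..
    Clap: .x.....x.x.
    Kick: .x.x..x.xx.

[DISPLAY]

      ▼1234567890      
   Tom····█··█···      
 Snare·····█·██··      
  Clap·█·····█·█·      
  Kick·█·█··█·██·      
                       
                       
                       
                       
                       


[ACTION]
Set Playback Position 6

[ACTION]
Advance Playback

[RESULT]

      0123456▼890      
   Tom····█··█···      
 Snare·····█·██··      
  Clap·█·····█·█·      
  Kick·█·█··█·██·      
                       
                       
                       
                       
                       


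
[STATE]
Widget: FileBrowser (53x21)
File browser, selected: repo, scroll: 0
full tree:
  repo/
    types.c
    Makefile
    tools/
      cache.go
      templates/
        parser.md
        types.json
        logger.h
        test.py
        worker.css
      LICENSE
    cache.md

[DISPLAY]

> [-] repo/                                          
    types.c                                          
    Makefile                                         
    [+] tools/                                       
    cache.md                                         
                                                     
                                                     
                                                     
                                                     
                                                     
                                                     
                                                     
                                                     
                                                     
                                                     
                                                     
                                                     
                                                     
                                                     
                                                     
                                                     


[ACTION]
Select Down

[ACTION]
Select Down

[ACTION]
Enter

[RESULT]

  [-] repo/                                          
    types.c                                          
  > Makefile                                         
    [+] tools/                                       
    cache.md                                         
                                                     
                                                     
                                                     
                                                     
                                                     
                                                     
                                                     
                                                     
                                                     
                                                     
                                                     
                                                     
                                                     
                                                     
                                                     
                                                     


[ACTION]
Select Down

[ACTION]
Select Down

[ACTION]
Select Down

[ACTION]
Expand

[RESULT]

  [-] repo/                                          
    types.c                                          
    Makefile                                         
    [+] tools/                                       
  > cache.md                                         
                                                     
                                                     
                                                     
                                                     
                                                     
                                                     
                                                     
                                                     
                                                     
                                                     
                                                     
                                                     
                                                     
                                                     
                                                     
                                                     
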